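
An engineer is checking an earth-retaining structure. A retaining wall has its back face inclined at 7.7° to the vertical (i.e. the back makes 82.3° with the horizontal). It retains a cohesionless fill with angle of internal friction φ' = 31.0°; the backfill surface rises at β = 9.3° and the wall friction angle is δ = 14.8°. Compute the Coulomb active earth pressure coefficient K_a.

0.394

K_a = sin²(α+φ) / [sin²α · sin(α−δ) · (1 + √{sin(φ+δ)sin(φ−β) / (sin(α−δ)sin(α+β))})²].
With α = 82.3°, φ = 31.0°, δ = 14.8°, β = 9.3°: K_a = 0.3942.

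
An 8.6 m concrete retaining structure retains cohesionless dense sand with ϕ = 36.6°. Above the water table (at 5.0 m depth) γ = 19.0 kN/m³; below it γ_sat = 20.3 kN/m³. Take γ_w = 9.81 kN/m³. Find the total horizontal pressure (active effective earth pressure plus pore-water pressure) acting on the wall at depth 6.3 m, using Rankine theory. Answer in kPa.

K_a = (1 − sin φ)/(1 + sin φ) = 0.2530.
γ' = 20.3 − 9.81 = 10.49 kN/m³.
Effective vertical stress at 6.3 m: σ'_v = 19.0×5.0 + 10.49×1.30 = 108.6 kPa.
σ'_h = K_a σ'_v = 0.2530 × 108.6 = 27.48 kPa; u = γ_w × 1.30 = 12.75 kPa.
Total σ_h = 27.48 + 12.75 = 40.23 kPa.

40.2 kPa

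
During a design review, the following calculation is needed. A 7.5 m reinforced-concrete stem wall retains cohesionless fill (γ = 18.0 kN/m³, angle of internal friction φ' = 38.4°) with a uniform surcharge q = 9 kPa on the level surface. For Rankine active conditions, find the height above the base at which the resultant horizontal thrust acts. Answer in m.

K_a = 0.2337.
Triangular part P₁ = ½K_aγH² = 118.3 at H/3 = 2.500 m; rectangular part P₂ = K_a q H = 15.77 at H/2 = 3.750 m.
ȳ = (P₁·2.500 + P₂·3.750)/(P₁+P₂) = 2.647 m.

2.65 m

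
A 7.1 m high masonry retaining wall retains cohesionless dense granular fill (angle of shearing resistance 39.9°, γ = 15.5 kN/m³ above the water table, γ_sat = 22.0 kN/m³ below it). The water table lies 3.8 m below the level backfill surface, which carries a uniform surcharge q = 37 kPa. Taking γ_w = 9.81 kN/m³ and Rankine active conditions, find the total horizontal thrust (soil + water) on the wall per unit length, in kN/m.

192 kN/m

K_a = tan²(45° − φ/2) = 0.2184.
γ' = 22.0 − 9.81 = 12.19 kN/m³. h₂ = H − d_w = 3.3 m.
σ'_h: at surface K_a·q = 8.082; at WT K_a(q+γd_w) = 20.95; at base K_a(q+γd_w+γ'h₂) = 29.73 kPa.
P₁ = ½(8.082+20.95)×3.8 = 55.16; P₂ = ½(20.95+29.73)×3.3 = 83.63; P_w = ½γ_w h₂² = 53.42.
Total = 55.16+83.63+53.42 = 192.2 kN/m.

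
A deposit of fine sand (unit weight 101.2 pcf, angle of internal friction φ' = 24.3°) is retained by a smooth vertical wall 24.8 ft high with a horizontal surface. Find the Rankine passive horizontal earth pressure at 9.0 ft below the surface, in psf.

K_p = (1 + sin φ)/(1 − sin φ) = 2.399.
σ_h = K_p γ z = 2.399 × 101.2 × 9.0 = 2185 psf.

2180 psf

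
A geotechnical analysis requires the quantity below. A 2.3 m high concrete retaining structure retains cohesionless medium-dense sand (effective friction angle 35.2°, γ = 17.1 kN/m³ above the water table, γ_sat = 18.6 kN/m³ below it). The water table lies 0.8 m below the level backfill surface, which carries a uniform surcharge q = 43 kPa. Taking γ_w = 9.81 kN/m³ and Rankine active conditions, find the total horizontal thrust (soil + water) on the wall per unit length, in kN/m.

K_a = tan²(45° − φ/2) = 0.2687.
γ' = 18.6 − 9.81 = 8.790 kN/m³. h₂ = H − d_w = 1.5 m.
σ'_h: at surface K_a·q = 11.55; at WT K_a(q+γd_w) = 15.23; at base K_a(q+γd_w+γ'h₂) = 18.77 kPa.
P₁ = ½(11.55+15.23)×0.8 = 10.71; P₂ = ½(15.23+18.77)×1.5 = 25.50; P_w = ½γ_w h₂² = 11.04.
Total = 10.71+25.50+11.04 = 47.25 kN/m.

47.3 kN/m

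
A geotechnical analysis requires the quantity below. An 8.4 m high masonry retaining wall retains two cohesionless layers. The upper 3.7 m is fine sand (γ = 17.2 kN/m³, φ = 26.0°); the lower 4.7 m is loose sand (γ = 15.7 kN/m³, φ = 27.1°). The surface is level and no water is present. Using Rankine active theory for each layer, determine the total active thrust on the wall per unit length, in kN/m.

223 kN/m

K_a1 = tan²(45°−26.0°/2) = 0.3905; K_a2 = tan²(45°−27.1°/2) = 0.3741.
Layer 1: σ at base = K_a1 γ₁ h₁ = 24.85 kPa; P₁ = ½×24.85×3.7 = 45.97.
Layer 2: σ_v at top = γ₁h₁ = 63.64; σ_h top = K_a2×63.64 = 23.80; σ_h base = K_a2×(63.64+15.7×4.7) = 51.41.
P₂ = ½(23.80+51.41)×4.7 = 176.7. Total P_a = 45.97+176.7 = 222.7 kN/m.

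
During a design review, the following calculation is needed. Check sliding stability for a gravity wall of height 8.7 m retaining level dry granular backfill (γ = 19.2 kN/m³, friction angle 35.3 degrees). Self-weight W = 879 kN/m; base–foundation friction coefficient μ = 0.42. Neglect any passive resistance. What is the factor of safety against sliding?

K_a = tan²(45° − 35.3°/2) = 0.2675.
P_a = ½K_aγH² = 0.5×0.2675×19.2×8.7² = 194.4 kN/m, acting at H/3 = 2.900 m above the base.
FS_sliding = μW / P_a = 0.42×879 / 194.4 = 1.899.

1.90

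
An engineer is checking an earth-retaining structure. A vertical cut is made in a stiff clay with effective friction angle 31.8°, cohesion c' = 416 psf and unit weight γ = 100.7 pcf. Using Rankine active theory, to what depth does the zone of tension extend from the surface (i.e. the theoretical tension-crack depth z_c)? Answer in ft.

14.8 ft

K_a = tan²(45° − 31.8°/2) = 0.3098; √K_a = 0.5566.
The active pressure is zero where K_a γ z = 2c√K_a, so z_c = 2c/(γ√K_a) = 2×416/(100.7×0.5566) = 14.84 ft.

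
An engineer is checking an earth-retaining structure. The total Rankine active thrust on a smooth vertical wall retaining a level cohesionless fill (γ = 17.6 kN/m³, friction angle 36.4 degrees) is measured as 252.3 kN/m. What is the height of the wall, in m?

10.6 m

K_a = 0.2552. P_a = ½ K_a γ H² ⇒ H = √(2P_a/(K_a γ)).
H = √(2×252.3/(0.2552×17.6)) = 10.60 m.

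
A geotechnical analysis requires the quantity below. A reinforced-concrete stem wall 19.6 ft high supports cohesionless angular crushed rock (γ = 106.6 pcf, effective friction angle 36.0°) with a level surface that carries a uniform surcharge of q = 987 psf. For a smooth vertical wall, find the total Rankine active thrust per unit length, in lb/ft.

K_a = tan²(45° − φ/2) = 0.2596.
Soil triangle: ½ K_a γ H² = 0.5×0.2596×106.6×19.6² = 5316 lb/ft.
Surcharge rectangle: K_a q H = 0.2596×987×19.6 = 5022 lb/ft.
Total = 5316 + 5022 = 10340 lb/ft.

10300 lb/ft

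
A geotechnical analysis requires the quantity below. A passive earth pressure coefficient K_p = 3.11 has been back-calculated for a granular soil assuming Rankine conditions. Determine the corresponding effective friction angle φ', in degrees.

K_p = (1+sin φ)/(1−sin φ) ⇒ sin φ = (K_p − 1)/(K_p + 1) = 0.5134.
φ = arcsin(0.5134) = 30.89°.

30.9°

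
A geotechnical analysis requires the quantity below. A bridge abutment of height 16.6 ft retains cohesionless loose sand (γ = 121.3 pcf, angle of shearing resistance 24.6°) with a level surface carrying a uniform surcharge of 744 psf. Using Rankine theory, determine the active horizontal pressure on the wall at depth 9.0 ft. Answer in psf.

K_a = (1 − sin φ)/(1 + sin φ) = 0.4121.
σ_v = γz + q = 121.3 × 9.0 + 744 = 1836 psf.
σ_h = K_a σ_v = 0.4121 × 1836 = 756.6 psf.

757 psf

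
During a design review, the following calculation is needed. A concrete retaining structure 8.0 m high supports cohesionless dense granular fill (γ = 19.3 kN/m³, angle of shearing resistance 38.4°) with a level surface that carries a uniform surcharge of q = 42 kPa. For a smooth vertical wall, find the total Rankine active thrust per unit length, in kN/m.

K_a = tan²(45° − φ/2) = 0.2337.
Soil triangle: ½ K_a γ H² = 0.5×0.2337×19.3×8.0² = 144.3 kN/m.
Surcharge rectangle: K_a q H = 0.2337×42×8.0 = 78.52 kN/m.
Total = 144.3 + 78.52 = 222.9 kN/m.

223 kN/m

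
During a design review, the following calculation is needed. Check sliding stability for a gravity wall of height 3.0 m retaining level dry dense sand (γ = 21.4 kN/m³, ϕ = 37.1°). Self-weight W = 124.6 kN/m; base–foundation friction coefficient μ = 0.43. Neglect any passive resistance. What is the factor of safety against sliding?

K_a = tan²(45° − 37.1°/2) = 0.2475.
P_a = ½K_aγH² = 0.5×0.2475×21.4×3.0² = 23.83 kN/m, acting at H/3 = 1.000 m above the base.
FS_sliding = μW / P_a = 0.43×124.6 / 23.83 = 2.248.

2.25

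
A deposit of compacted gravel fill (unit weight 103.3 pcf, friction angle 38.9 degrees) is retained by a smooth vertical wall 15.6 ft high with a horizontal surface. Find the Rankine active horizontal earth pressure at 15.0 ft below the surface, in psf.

K_a = (1 − sin φ)/(1 + sin φ) = 0.2285.
σ_h = K_a γ z = 0.2285 × 103.3 × 15.0 = 354.1 psf.

354 psf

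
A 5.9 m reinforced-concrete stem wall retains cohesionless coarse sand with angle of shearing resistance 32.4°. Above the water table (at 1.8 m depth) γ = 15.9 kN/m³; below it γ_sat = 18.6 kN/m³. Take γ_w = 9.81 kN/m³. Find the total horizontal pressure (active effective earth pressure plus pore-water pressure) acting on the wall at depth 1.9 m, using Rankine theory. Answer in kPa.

9.90 kPa

K_a = (1 − sin φ)/(1 + sin φ) = 0.3022.
γ' = 18.6 − 9.81 = 8.790 kN/m³.
Effective vertical stress at 1.9 m: σ'_v = 15.9×1.8 + 8.790×0.1000 = 29.50 kPa.
σ'_h = K_a σ'_v = 0.3022 × 29.50 = 8.915 kPa; u = γ_w × 0.1000 = 0.9810 kPa.
Total σ_h = 8.915 + 0.9810 = 9.896 kPa.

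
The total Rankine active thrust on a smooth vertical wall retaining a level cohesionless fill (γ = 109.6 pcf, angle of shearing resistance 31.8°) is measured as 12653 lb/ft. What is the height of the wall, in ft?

27.3 ft

K_a = 0.3098. P_a = ½ K_a γ H² ⇒ H = √(2P_a/(K_a γ)).
H = √(2×12653/(0.3098×109.6)) = 27.30 ft.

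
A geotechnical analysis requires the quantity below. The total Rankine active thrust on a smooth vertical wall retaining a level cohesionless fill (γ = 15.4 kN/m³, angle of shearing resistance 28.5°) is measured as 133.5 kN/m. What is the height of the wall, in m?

7.00 m

K_a = 0.3540. P_a = ½ K_a γ H² ⇒ H = √(2P_a/(K_a γ)).
H = √(2×133.5/(0.3540×15.4)) = 6.999 m.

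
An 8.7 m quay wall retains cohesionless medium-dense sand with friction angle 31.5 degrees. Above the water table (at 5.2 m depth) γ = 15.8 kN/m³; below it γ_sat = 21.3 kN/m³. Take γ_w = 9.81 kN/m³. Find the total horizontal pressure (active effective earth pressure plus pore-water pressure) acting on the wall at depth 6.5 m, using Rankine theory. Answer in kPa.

43.2 kPa

K_a = (1 − sin φ)/(1 + sin φ) = 0.3136.
γ' = 21.3 − 9.81 = 11.49 kN/m³.
Effective vertical stress at 6.5 m: σ'_v = 15.8×5.2 + 11.49×1.30 = 97.10 kPa.
σ'_h = K_a σ'_v = 0.3136 × 97.10 = 30.45 kPa; u = γ_w × 1.30 = 12.75 kPa.
Total σ_h = 30.45 + 12.75 = 43.21 kPa.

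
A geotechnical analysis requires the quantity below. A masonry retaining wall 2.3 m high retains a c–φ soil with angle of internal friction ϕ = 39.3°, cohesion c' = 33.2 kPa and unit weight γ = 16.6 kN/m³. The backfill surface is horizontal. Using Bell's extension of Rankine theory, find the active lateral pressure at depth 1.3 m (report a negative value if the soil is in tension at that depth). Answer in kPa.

K_a = (1 − sin φ)/(1 + sin φ) = 0.2245.
σ_a = K_a γ z − 2c√K_a = 0.2245×16.6×1.3 − 2×33.2×0.4738 = -26.61 kPa.

-26.6 kPa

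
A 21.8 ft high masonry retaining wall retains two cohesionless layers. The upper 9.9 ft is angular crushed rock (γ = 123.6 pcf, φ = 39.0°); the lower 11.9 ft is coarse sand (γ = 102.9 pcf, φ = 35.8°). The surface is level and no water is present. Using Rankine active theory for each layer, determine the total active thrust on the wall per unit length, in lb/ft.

7100 lb/ft

K_a1 = tan²(45°−39.0°/2) = 0.2275; K_a2 = tan²(45°−35.8°/2) = 0.2619.
Layer 1: σ at base = K_a1 γ₁ h₁ = 278.4 psf; P₁ = ½×278.4×9.9 = 1378.
Layer 2: σ_v at top = γ₁h₁ = 1224; σ_h top = K_a2×1224 = 320.4; σ_h base = K_a2×(1224+102.9×11.9) = 641.1.
P₂ = ½(320.4+641.1)×11.9 = 5721. Total P_a = 1378+5721 = 7099 lb/ft.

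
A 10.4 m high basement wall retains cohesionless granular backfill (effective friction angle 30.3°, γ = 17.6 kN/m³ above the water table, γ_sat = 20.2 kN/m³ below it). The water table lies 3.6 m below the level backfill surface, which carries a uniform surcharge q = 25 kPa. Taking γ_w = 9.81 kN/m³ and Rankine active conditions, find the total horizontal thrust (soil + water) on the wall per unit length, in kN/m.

K_a = tan²(45° − φ/2) = 0.3293.
γ' = 20.2 − 9.81 = 10.39 kN/m³. h₂ = H − d_w = 6.8 m.
σ'_h: at surface K_a·q = 8.233; at WT K_a(q+γd_w) = 29.10; at base K_a(q+γd_w+γ'h₂) = 52.37 kPa.
P₁ = ½(8.233+29.10)×3.6 = 67.20; P₂ = ½(29.10+52.37)×6.8 = 277.0; P_w = ½γ_w h₂² = 226.8.
Total = 67.20+277.0+226.8 = 571.0 kN/m.

571 kN/m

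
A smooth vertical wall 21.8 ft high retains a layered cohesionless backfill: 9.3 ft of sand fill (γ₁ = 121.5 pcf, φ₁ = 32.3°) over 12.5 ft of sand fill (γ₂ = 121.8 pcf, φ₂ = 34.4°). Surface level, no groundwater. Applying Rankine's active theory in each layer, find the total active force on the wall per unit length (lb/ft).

K_a1 = tan²(45°−32.3°/2) = 0.3035; K_a2 = tan²(45°−34.4°/2) = 0.2780.
Layer 1: σ at base = K_a1 γ₁ h₁ = 342.9 psf; P₁ = ½×342.9×9.3 = 1595.
Layer 2: σ_v at top = γ₁h₁ = 1130; σ_h top = K_a2×1130 = 314.1; σ_h base = K_a2×(1130+121.8×12.5) = 737.3.
P₂ = ½(314.1+737.3)×12.5 = 6571. Total P_a = 1595+6571 = 8166 lb/ft.

8170 lb/ft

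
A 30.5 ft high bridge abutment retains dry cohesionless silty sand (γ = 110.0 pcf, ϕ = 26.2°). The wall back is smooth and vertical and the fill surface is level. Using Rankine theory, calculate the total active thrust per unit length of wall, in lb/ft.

19800 lb/ft

K_a = tan²(45° − φ/2) = 0.3874.
P_a = ½ K_a γ H² = 0.5 × 0.3874 × 110.0 × 30.5² = 19820 lb/ft.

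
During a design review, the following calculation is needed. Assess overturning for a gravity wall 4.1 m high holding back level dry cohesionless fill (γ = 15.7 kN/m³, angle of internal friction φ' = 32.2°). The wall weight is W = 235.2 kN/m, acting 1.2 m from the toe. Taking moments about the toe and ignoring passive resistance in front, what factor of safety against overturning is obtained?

K_a = tan²(45° − 32.2°/2) = 0.3047.
P_a = ½K_aγH² = 0.5×0.3047×15.7×4.1² = 40.21 kN/m, acting at H/3 = 1.367 m above the base.
Overturning moment M_o = P_a × H/3 = 40.21 × 1.367 = 54.96.
Resisting moment M_r = W × 1.2 = 235.2 × 1.2 = 282.2.
FS_overturning = M_r/M_o = 282.2/54.96 = 5.136.

5.14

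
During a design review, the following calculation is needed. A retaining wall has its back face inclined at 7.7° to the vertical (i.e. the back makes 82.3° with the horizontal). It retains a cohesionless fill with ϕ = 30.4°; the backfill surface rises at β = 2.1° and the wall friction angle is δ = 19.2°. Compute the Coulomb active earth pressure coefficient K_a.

K_a = sin²(α+φ) / [sin²α · sin(α−δ) · (1 + √{sin(φ+δ)sin(φ−β) / (sin(α−δ)sin(α+β))})²].
With α = 82.3°, φ = 30.4°, δ = 19.2°, β = 2.1°: K_a = 0.3623.

0.362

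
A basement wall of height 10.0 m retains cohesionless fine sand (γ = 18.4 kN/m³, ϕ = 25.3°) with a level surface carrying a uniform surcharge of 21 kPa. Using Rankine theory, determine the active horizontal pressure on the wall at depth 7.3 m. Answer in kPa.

K_a = (1 − sin φ)/(1 + sin φ) = 0.4012.
σ_v = γz + q = 18.4 × 7.3 + 21 = 155.3 kPa.
σ_h = K_a σ_v = 0.4012 × 155.3 = 62.31 kPa.

62.3 kPa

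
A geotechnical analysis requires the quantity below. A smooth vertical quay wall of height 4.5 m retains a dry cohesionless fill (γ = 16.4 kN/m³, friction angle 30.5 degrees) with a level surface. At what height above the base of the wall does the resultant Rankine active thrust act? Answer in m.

1.50 m

K_a = 0.3267.
The pressure distribution is triangular, so the resultant acts at H/3 above the base = 4.5/3 = 1.500 m.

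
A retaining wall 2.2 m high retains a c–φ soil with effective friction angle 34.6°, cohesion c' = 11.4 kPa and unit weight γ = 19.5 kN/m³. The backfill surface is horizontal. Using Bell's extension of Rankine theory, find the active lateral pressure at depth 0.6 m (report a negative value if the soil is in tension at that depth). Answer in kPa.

K_a = (1 − sin φ)/(1 + sin φ) = 0.2756.
σ_a = K_a γ z − 2c√K_a = 0.2756×19.5×0.6 − 2×11.4×0.5250 = -8.745 kPa.

-8.75 kPa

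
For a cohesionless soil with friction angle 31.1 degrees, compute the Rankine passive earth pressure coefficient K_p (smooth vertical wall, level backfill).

3.14

K_p = (1 + sin φ)/(1 − sin φ) = tan²(45° + 31.1°/2) = 3.137.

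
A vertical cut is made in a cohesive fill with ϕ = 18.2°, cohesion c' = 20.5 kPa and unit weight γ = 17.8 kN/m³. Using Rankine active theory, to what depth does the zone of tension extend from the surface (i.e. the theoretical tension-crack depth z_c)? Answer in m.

3.18 m

K_a = tan²(45° − 18.2°/2) = 0.5240; √K_a = 0.7239.
The active pressure is zero where K_a γ z = 2c√K_a, so z_c = 2c/(γ√K_a) = 2×20.5/(17.8×0.7239) = 3.182 m.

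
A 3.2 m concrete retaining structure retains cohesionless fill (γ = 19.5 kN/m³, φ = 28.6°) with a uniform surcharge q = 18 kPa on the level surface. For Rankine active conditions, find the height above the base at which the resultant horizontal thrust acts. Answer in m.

1.26 m

K_a = 0.3525.
Triangular part P₁ = ½K_aγH² = 35.20 at H/3 = 1.067 m; rectangular part P₂ = K_a q H = 20.31 at H/2 = 1.600 m.
ȳ = (P₁·1.067 + P₂·1.600)/(P₁+P₂) = 1.262 m.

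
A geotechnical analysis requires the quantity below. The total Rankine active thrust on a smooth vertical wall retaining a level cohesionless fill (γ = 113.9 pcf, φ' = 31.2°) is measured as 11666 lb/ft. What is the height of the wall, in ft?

K_a = 0.3175. P_a = ½ K_a γ H² ⇒ H = √(2P_a/(K_a γ)).
H = √(2×11666/(0.3175×113.9)) = 25.40 ft.

25.4 ft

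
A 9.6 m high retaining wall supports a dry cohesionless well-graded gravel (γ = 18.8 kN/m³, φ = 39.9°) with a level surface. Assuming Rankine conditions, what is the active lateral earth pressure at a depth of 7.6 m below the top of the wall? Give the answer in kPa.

K_a = (1 − sin φ)/(1 + sin φ) = 0.2184.
σ_h = K_a γ z = 0.2184 × 18.8 × 7.6 = 31.21 kPa.

31.2 kPa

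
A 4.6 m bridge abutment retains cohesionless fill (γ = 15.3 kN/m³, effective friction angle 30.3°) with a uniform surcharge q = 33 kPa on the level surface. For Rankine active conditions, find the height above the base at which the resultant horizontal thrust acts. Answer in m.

K_a = 0.3293.
Triangular part P₁ = ½K_aγH² = 53.31 at H/3 = 1.533 m; rectangular part P₂ = K_a q H = 49.99 at H/2 = 2.300 m.
ȳ = (P₁·1.533 + P₂·2.300)/(P₁+P₂) = 1.904 m.

1.90 m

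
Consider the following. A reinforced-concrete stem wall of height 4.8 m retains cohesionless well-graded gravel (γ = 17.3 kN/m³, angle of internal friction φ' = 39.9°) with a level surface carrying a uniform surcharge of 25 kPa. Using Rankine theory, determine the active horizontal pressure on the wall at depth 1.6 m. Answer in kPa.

11.5 kPa

K_a = (1 − sin φ)/(1 + sin φ) = 0.2184.
σ_v = γz + q = 17.3 × 1.6 + 25 = 52.68 kPa.
σ_h = K_a σ_v = 0.2184 × 52.68 = 11.51 kPa.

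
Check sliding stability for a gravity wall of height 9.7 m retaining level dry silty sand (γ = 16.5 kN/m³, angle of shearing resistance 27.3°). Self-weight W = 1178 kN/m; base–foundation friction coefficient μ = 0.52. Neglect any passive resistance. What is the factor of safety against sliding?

K_a = tan²(45° − 27.3°/2) = 0.3711.
P_a = ½K_aγH² = 0.5×0.3711×16.5×9.7² = 288.1 kN/m, acting at H/3 = 3.233 m above the base.
FS_sliding = μW / P_a = 0.52×1178 / 288.1 = 2.126.

2.13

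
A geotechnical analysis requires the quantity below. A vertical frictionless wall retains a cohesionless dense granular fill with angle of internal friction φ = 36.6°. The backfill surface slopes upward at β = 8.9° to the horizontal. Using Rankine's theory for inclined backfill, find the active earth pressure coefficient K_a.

K_a = cos β · (cos β − √(cos²β − cos²φ)) / (cos β + √(cos²β − cos²φ)).
cos β = 0.9880, cos φ = 0.8028, √(cos²β − cos²φ) = 0.5758.
K_a = 0.9880 × (0.9880 − 0.5758)/(0.9880 + 0.5758) = 0.2604.

0.260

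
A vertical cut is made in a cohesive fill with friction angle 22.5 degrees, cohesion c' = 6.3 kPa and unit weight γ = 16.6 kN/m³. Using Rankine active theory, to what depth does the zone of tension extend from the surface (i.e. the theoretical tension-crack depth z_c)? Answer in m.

K_a = tan²(45° − 22.5°/2) = 0.4465; √K_a = 0.6682.
The active pressure is zero where K_a γ z = 2c√K_a, so z_c = 2c/(γ√K_a) = 2×6.3/(16.6×0.6682) = 1.136 m.

1.14 m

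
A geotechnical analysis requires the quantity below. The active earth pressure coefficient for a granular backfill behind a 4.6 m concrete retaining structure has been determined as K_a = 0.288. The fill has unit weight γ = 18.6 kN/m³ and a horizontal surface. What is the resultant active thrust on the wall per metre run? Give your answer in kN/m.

P = ½ K_a γ H² = 0.5 × 0.288 × 18.6 × 4.6² = 56.67 kN/m.

56.7 kN/m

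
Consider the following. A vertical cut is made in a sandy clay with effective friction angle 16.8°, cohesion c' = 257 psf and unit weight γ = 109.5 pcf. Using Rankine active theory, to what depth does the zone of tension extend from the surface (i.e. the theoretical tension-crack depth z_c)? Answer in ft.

6.32 ft

K_a = tan²(45° − 16.8°/2) = 0.5516; √K_a = 0.7427.
The active pressure is zero where K_a γ z = 2c√K_a, so z_c = 2c/(γ√K_a) = 2×257/(109.5×0.7427) = 6.321 ft.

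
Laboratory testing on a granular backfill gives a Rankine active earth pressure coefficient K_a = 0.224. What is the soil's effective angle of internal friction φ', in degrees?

39.3°

K_a = tan²(45° − φ/2) ⇒ 45° − φ/2 = arctan(√0.224) = 25.33°.
φ = 2(45° − 25.33°) = 39.34°.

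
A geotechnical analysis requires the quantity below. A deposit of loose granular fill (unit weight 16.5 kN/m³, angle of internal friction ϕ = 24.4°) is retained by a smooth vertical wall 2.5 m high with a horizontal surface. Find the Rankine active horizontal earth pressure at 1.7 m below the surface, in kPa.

K_a = (1 − sin φ)/(1 + sin φ) = 0.4153.
σ_h = K_a γ z = 0.4153 × 16.5 × 1.7 = 11.65 kPa.

11.6 kPa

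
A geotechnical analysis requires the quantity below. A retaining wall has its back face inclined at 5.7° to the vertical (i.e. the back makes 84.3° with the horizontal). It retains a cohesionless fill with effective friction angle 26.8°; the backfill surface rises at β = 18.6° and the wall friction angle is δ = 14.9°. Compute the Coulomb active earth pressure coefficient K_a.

K_a = sin²(α+φ) / [sin²α · sin(α−δ) · (1 + √{sin(φ+δ)sin(φ−β) / (sin(α−δ)sin(α+β))})²].
With α = 84.3°, φ = 26.8°, δ = 14.9°, β = 18.6°: K_a = 0.5370.

0.537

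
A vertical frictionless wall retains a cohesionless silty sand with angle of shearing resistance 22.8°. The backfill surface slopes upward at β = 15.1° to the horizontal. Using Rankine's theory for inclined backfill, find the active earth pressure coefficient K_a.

K_a = cos β · (cos β − √(cos²β − cos²φ)) / (cos β + √(cos²β − cos²φ)).
cos β = 0.9655, cos φ = 0.9219, √(cos²β − cos²φ) = 0.2869.
K_a = 0.9655 × (0.9655 − 0.2869)/(0.9655 + 0.2869) = 0.5231.

0.523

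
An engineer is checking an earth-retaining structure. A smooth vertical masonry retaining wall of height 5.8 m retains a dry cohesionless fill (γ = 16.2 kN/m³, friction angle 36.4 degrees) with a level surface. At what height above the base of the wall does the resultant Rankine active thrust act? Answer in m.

K_a = 0.2552.
The pressure distribution is triangular, so the resultant acts at H/3 above the base = 5.8/3 = 1.933 m.

1.93 m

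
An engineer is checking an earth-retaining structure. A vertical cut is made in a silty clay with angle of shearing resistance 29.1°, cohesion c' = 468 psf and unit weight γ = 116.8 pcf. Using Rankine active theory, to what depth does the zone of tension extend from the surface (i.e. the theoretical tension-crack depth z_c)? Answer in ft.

13.6 ft

K_a = tan²(45° − 29.1°/2) = 0.3456; √K_a = 0.5879.
The active pressure is zero where K_a γ z = 2c√K_a, so z_c = 2c/(γ√K_a) = 2×468/(116.8×0.5879) = 13.63 ft.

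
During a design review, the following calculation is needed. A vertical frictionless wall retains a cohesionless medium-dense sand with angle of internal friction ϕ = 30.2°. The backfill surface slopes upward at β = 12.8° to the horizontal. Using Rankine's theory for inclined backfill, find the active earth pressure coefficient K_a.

0.358

K_a = cos β · (cos β − √(cos²β − cos²φ)) / (cos β + √(cos²β − cos²φ)).
cos β = 0.9751, cos φ = 0.8643, √(cos²β − cos²φ) = 0.4516.
K_a = 0.9751 × (0.9751 − 0.4516)/(0.9751 + 0.4516) = 0.3578.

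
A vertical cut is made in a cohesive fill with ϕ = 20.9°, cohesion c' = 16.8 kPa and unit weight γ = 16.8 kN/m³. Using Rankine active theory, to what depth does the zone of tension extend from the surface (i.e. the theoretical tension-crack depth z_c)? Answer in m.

2.90 m

K_a = tan²(45° − 20.9°/2) = 0.4741; √K_a = 0.6886.
The active pressure is zero where K_a γ z = 2c√K_a, so z_c = 2c/(γ√K_a) = 2×16.8/(16.8×0.6886) = 2.905 m.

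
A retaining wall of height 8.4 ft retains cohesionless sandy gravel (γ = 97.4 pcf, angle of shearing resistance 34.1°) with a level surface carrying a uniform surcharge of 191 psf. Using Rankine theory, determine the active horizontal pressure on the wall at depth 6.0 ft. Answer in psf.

K_a = (1 − sin φ)/(1 + sin φ) = 0.2815.
σ_v = γz + q = 97.4 × 6.0 + 191 = 775.4 psf.
σ_h = K_a σ_v = 0.2815 × 775.4 = 218.3 psf.

218 psf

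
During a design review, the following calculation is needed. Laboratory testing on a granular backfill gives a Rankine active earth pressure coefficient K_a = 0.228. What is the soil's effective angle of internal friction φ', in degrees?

K_a = tan²(45° − φ/2) ⇒ 45° − φ/2 = arctan(√0.228) = 25.52°.
φ = 2(45° − 25.52°) = 38.95°.

39.0°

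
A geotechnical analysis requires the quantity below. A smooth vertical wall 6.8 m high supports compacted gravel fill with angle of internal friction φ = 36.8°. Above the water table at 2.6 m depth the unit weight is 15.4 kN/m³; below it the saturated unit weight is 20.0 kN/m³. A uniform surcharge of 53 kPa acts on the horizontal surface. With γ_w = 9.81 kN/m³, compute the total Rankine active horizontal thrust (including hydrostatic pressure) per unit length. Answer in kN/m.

255 kN/m

K_a = tan²(45° − φ/2) = 0.2508.
γ' = 20.0 − 9.81 = 10.19 kN/m³. h₂ = H − d_w = 4.2 m.
σ'_h: at surface K_a·q = 13.29; at WT K_a(q+γd_w) = 23.33; at base K_a(q+γd_w+γ'h₂) = 34.06 kPa.
P₁ = ½(13.29+23.33)×2.6 = 47.61; P₂ = ½(23.33+34.06)×4.2 = 120.5; P_w = ½γ_w h₂² = 86.52.
Total = 47.61+120.5+86.52 = 254.7 kN/m.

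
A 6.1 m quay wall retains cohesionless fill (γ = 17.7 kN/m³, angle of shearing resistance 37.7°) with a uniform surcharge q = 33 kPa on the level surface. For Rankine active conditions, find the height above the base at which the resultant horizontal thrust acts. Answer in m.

K_a = 0.2411.
Triangular part P₁ = ½K_aγH² = 79.38 at H/3 = 2.033 m; rectangular part P₂ = K_a q H = 48.53 at H/2 = 3.050 m.
ȳ = (P₁·2.033 + P₂·3.050)/(P₁+P₂) = 2.419 m.

2.42 m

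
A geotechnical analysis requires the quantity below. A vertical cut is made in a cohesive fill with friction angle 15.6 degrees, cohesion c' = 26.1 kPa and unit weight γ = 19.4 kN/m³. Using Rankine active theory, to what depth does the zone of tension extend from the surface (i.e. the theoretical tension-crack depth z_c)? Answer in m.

K_a = tan²(45° − 15.6°/2) = 0.5761; √K_a = 0.7590.
The active pressure is zero where K_a γ z = 2c√K_a, so z_c = 2c/(γ√K_a) = 2×26.1/(19.4×0.7590) = 3.545 m.

3.54 m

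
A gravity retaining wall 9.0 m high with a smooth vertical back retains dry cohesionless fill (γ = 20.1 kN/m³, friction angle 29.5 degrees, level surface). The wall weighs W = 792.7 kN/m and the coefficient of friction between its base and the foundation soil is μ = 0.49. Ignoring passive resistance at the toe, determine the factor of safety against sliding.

1.40

K_a = tan²(45° − 29.5°/2) = 0.3401.
P_a = ½K_aγH² = 0.5×0.3401×20.1×9.0² = 276.9 kN/m, acting at H/3 = 3.000 m above the base.
FS_sliding = μW / P_a = 0.49×792.7 / 276.9 = 1.403.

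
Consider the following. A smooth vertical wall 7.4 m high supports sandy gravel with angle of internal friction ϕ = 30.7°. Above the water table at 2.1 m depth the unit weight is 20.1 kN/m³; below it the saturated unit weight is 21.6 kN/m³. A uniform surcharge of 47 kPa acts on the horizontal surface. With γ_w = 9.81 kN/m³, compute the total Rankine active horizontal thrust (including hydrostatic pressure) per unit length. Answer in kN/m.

K_a = tan²(45° − φ/2) = 0.3240.
γ' = 21.6 − 9.81 = 11.79 kN/m³. h₂ = H − d_w = 5.3 m.
σ'_h: at surface K_a·q = 15.23; at WT K_a(q+γd_w) = 28.91; at base K_a(q+γd_w+γ'h₂) = 49.15 kPa.
P₁ = ½(15.23+28.91)×2.1 = 46.34; P₂ = ½(28.91+49.15)×5.3 = 206.9; P_w = ½γ_w h₂² = 137.8.
Total = 46.34+206.9+137.8 = 391.0 kN/m.

391 kN/m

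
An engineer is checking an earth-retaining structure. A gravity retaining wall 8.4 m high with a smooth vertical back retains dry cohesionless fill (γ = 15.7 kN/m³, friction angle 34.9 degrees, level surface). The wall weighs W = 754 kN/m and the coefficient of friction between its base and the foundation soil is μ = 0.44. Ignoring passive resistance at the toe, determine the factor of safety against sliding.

2.20

K_a = tan²(45° − 34.9°/2) = 0.2721.
P_a = ½K_aγH² = 0.5×0.2721×15.7×8.4² = 150.7 kN/m, acting at H/3 = 2.800 m above the base.
FS_sliding = μW / P_a = 0.44×754 / 150.7 = 2.201.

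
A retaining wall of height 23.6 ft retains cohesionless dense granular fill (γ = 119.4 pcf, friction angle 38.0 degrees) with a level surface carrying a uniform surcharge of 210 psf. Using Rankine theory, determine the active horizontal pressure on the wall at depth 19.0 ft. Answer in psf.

K_a = (1 − sin φ)/(1 + sin φ) = 0.2379.
σ_v = γz + q = 119.4 × 19.0 + 210 = 2479 psf.
σ_h = K_a σ_v = 0.2379 × 2479 = 589.6 psf.

590 psf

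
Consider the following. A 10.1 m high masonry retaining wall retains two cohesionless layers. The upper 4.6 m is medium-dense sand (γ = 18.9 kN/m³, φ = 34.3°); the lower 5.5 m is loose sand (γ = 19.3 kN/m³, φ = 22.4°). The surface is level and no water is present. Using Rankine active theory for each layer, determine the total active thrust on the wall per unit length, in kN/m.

401 kN/m

K_a1 = tan²(45°−34.3°/2) = 0.2792; K_a2 = tan²(45°−22.4°/2) = 0.4482.
Layer 1: σ at base = K_a1 γ₁ h₁ = 24.27 kPa; P₁ = ½×24.27×4.6 = 55.82.
Layer 2: σ_v at top = γ₁h₁ = 86.94; σ_h top = K_a2×86.94 = 38.96; σ_h base = K_a2×(86.94+19.3×5.5) = 86.53.
P₂ = ½(38.96+86.53)×5.5 = 345.1. Total P_a = 55.82+345.1 = 400.9 kN/m.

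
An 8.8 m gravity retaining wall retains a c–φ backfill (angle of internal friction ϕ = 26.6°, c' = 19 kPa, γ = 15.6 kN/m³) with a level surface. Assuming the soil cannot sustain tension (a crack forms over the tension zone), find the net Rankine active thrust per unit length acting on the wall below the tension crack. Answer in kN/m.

70.2 kN/m

K_a = 0.3814; √K_a = 0.6176.
Tension-crack depth z_c = 2c/(γ√K_a) = 2×19/(15.6×0.6176) = 3.944 m.
σ_a at base = K_a γ H − 2c√K_a = 0.3814×15.6×8.8 − 2×19×0.6176 = 28.90 kPa.
P_a = ½ × 28.90 × (H − z_c) = 0.5×28.90×4.856 = 70.16 kN/m.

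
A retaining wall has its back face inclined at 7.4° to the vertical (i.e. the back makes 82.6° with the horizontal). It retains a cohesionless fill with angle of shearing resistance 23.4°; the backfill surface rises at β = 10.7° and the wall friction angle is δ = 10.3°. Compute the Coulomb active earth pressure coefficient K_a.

0.535

K_a = sin²(α+φ) / [sin²α · sin(α−δ) · (1 + √{sin(φ+δ)sin(φ−β) / (sin(α−δ)sin(α+β))})²].
With α = 82.6°, φ = 23.4°, δ = 10.3°, β = 10.7°: K_a = 0.5347.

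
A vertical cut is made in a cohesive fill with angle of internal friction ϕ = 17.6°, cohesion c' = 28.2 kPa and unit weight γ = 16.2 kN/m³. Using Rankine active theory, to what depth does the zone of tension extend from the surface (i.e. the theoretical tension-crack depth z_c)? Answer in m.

4.76 m

K_a = tan²(45° − 17.6°/2) = 0.5357; √K_a = 0.7319.
The active pressure is zero where K_a γ z = 2c√K_a, so z_c = 2c/(γ√K_a) = 2×28.2/(16.2×0.7319) = 4.757 m.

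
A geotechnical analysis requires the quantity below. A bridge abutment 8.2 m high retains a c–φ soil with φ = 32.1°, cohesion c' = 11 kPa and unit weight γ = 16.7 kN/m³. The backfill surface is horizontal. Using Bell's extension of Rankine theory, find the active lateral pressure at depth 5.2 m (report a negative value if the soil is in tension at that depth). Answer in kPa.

14.4 kPa

K_a = (1 − sin φ)/(1 + sin φ) = 0.3060.
σ_a = K_a γ z − 2c√K_a = 0.3060×16.7×5.2 − 2×11×0.5532 = 14.40 kPa.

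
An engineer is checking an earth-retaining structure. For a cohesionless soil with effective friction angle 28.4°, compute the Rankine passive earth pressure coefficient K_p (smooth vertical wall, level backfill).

K_p = (1 + sin φ)/(1 − sin φ) = tan²(45° + 28.4°/2) = 2.814.

2.81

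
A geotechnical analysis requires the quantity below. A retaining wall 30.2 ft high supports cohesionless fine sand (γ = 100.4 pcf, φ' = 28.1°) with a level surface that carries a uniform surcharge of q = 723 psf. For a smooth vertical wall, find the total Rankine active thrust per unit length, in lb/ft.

24300 lb/ft

K_a = tan²(45° − φ/2) = 0.3596.
Soil triangle: ½ K_a γ H² = 0.5×0.3596×100.4×30.2² = 16460 lb/ft.
Surcharge rectangle: K_a q H = 0.3596×723×30.2 = 7852 lb/ft.
Total = 16460 + 7852 = 24320 lb/ft.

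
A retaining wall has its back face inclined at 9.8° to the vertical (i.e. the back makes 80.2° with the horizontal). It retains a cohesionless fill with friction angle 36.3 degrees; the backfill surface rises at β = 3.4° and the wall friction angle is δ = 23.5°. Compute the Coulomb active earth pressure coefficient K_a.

0.322

K_a = sin²(α+φ) / [sin²α · sin(α−δ) · (1 + √{sin(φ+δ)sin(φ−β) / (sin(α−δ)sin(α+β))})²].
With α = 80.2°, φ = 36.3°, δ = 23.5°, β = 3.4°: K_a = 0.3216.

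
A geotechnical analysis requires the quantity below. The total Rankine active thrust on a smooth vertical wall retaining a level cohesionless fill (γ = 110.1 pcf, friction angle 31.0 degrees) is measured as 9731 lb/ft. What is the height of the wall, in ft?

K_a = 0.3201. P_a = ½ K_a γ H² ⇒ H = √(2P_a/(K_a γ)).
H = √(2×9731/(0.3201×110.1)) = 23.50 ft.

23.5 ft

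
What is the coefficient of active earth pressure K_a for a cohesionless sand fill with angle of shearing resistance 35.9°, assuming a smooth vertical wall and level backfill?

K_a = (1 − sin φ)/(1 + sin φ) = (1 − sin 35.9°)/(1 + sin 35.9°) = 0.2607.

0.261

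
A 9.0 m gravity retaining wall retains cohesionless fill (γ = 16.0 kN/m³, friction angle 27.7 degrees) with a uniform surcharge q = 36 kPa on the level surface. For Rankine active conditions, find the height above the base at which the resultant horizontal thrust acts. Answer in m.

3.50 m

K_a = 0.3653.
Triangular part P₁ = ½K_aγH² = 236.7 at H/3 = 3.000 m; rectangular part P₂ = K_a q H = 118.4 at H/2 = 4.500 m.
ȳ = (P₁·3.000 + P₂·4.500)/(P₁+P₂) = 3.500 m.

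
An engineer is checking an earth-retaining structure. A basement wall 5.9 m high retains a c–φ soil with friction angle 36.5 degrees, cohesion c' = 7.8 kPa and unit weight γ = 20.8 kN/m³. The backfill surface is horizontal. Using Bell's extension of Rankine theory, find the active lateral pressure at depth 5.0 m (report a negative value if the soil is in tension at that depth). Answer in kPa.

18.6 kPa

K_a = (1 − sin φ)/(1 + sin φ) = 0.2541.
σ_a = K_a γ z − 2c√K_a = 0.2541×20.8×5.0 − 2×7.8×0.5040 = 18.56 kPa.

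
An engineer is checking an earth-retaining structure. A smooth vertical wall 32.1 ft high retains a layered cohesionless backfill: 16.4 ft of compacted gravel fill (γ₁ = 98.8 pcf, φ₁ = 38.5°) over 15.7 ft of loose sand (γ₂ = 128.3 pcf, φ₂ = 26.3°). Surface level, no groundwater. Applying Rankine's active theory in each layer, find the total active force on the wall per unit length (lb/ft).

19000 lb/ft

K_a1 = tan²(45°−38.5°/2) = 0.2327; K_a2 = tan²(45°−26.3°/2) = 0.3859.
Layer 1: σ at base = K_a1 γ₁ h₁ = 377.0 psf; P₁ = ½×377.0×16.4 = 3091.
Layer 2: σ_v at top = γ₁h₁ = 1620; σ_h top = K_a2×1620 = 625.3; σ_h base = K_a2×(1620+128.3×15.7) = 1403.
P₂ = ½(625.3+1403)×15.7 = 15920. Total P_a = 3091+15920 = 19010 lb/ft.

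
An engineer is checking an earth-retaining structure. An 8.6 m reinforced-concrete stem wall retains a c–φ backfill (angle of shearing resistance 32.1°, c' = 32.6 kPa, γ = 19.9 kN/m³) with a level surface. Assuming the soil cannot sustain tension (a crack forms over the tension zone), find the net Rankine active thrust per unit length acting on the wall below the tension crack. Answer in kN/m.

K_a = 0.3060; √K_a = 0.5532.
Tension-crack depth z_c = 2c/(γ√K_a) = 2×32.6/(19.9×0.5532) = 5.923 m.
σ_a at base = K_a γ H − 2c√K_a = 0.3060×19.9×8.6 − 2×32.6×0.5532 = 16.30 kPa.
P_a = ½ × 16.30 × (H − z_c) = 0.5×16.30×2.677 = 21.82 kN/m.

21.8 kN/m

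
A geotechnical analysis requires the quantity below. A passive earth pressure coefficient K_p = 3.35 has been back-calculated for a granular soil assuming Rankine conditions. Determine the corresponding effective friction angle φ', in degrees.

K_p = (1+sin φ)/(1−sin φ) ⇒ sin φ = (K_p − 1)/(K_p + 1) = 0.5402.
φ = arcsin(0.5402) = 32.70°.

32.7°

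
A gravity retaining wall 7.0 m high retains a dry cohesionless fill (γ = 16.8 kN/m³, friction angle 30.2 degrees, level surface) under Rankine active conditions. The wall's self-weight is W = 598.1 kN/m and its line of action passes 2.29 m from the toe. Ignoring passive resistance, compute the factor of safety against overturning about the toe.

K_a = tan²(45° − 30.2°/2) = 0.3307.
P_a = ½K_aγH² = 0.5×0.3307×16.8×7.0² = 136.1 kN/m, acting at H/3 = 2.333 m above the base.
Overturning moment M_o = P_a × H/3 = 136.1 × 2.333 = 317.6.
Resisting moment M_r = W × 2.29 = 598.1 × 2.29 = 1370.
FS_overturning = M_r/M_o = 1370/317.6 = 4.313.

4.31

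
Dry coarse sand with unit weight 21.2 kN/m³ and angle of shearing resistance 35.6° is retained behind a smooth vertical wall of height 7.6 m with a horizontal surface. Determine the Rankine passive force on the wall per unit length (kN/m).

K_p = tan²(45° + φ/2) = 3.786.
P_p = ½ K_p γ H² = 0.5 × 3.786 × 21.2 × 7.6² = 2318 kN/m.

2320 kN/m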